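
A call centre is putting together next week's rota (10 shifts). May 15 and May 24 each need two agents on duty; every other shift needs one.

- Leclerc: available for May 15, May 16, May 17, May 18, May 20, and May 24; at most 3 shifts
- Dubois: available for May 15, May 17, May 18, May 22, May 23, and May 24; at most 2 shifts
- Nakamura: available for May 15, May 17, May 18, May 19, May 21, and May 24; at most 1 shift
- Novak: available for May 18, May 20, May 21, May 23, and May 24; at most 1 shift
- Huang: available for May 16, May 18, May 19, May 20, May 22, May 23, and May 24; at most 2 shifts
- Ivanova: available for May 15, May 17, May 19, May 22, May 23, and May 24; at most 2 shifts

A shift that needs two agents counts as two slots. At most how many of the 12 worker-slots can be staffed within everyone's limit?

Total capacity across all agents is 3+2+1+1+2+2 = 11, and 12 slots are needed, so at most 11 can be filled.
An assignment achieving 11: May 15→Leclerc+Dubois, May 16→Leclerc, May 17→Ivanova, May 18→Huang, May 19→Huang, May 20→Leclerc, May 21→Nakamura, May 22→Dubois, May 23→Novak, May 24→Ivanova.
Loads: Leclerc 3/3, Dubois 2/2, Nakamura 1/1, Novak 1/1, Huang 2/2, Ivanova 2/2.

11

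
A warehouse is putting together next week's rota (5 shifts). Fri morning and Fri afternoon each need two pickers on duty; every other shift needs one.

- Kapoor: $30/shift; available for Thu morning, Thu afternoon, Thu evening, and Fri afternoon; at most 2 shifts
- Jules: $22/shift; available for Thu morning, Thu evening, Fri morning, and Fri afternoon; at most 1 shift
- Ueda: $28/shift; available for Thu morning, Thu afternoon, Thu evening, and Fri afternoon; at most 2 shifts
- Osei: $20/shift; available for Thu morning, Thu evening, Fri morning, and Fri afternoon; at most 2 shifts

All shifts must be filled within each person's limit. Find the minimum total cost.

$178

Fri morning can only be covered by Jules and Osei, so that assignment is forced.
Picking the cheapest available picker for each shift independently would cost $152, but that ignores the shift limits.
An optimal schedule: Thu morning→Kapoor, Thu afternoon→Kapoor, Thu evening→Ueda, Fri morning→Jules+Osei, Fri afternoon→Ueda+Osei.
Total: 30 + 30 + 28 + 22 + 20 + 28 + 20 = $178.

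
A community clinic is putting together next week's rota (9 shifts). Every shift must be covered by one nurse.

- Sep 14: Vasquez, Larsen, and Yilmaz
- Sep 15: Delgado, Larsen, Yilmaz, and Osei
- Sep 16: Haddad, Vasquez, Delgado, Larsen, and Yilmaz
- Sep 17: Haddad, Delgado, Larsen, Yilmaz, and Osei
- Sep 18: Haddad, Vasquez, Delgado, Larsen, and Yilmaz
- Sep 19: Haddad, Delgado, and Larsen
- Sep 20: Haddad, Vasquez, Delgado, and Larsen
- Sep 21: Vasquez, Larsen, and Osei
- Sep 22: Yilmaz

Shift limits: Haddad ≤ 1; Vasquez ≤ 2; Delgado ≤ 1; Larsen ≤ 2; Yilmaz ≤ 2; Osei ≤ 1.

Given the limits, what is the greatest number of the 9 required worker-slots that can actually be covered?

9

Total capacity across all nurses is 1+2+1+2+2+1 = 9, and 9 slots are needed, so at most 9 can be filled.
An assignment achieving 9: Sep 14→Vasquez, Sep 15→Delgado, Sep 16→Larsen, Sep 17→Osei, Sep 18→Yilmaz, Sep 19→Haddad, Sep 20→Larsen, Sep 21→Vasquez, Sep 22→Yilmaz.
Loads: Haddad 1/1, Vasquez 2/2, Delgado 1/1, Larsen 2/2, Yilmaz 2/2, Osei 1/1.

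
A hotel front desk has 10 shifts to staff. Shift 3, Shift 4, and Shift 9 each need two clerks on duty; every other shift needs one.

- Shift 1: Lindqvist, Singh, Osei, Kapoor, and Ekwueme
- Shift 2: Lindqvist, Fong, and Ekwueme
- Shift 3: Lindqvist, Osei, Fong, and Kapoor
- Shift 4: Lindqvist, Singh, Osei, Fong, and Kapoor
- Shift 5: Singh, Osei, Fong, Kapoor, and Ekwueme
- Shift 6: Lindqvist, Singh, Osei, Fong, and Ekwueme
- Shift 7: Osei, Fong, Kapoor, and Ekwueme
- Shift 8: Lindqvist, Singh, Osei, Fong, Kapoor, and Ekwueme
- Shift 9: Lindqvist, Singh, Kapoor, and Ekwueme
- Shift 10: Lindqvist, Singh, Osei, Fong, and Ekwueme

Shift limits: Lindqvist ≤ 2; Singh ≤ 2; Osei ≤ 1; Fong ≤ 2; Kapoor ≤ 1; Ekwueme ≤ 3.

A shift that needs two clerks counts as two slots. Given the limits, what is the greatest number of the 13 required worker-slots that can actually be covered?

Total capacity across all clerks is 2+2+1+2+1+3 = 11, and 13 slots are needed, so at most 11 can be filled.
An assignment achieving 11: Shift 1→Singh, Shift 2→Lindqvist, Shift 3→Lindqvist+Osei, Shift 4→Fong, Shift 5→Ekwueme, Shift 6→Ekwueme, Shift 7→Fong, Shift 9→Singh+Kapoor, Shift 10→Ekwueme.
Loads: Lindqvist 2/2, Singh 2/2, Osei 1/1, Fong 2/2, Kapoor 1/1, Ekwueme 3/3.

11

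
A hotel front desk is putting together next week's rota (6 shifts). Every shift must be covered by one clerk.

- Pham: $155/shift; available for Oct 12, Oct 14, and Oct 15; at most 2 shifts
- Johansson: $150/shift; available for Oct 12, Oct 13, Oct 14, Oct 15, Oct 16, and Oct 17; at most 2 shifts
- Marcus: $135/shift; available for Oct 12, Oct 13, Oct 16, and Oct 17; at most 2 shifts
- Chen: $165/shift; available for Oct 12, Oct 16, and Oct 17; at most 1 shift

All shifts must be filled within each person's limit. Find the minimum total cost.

$880

Picking the cheapest available clerk for each shift independently would cost $840, but that ignores the shift limits.
An optimal schedule: Oct 12→Marcus, Oct 13→Johansson, Oct 14→Pham, Oct 15→Pham, Oct 16→Johansson, Oct 17→Marcus.
Total: 135 + 150 + 155 + 155 + 150 + 135 = $880.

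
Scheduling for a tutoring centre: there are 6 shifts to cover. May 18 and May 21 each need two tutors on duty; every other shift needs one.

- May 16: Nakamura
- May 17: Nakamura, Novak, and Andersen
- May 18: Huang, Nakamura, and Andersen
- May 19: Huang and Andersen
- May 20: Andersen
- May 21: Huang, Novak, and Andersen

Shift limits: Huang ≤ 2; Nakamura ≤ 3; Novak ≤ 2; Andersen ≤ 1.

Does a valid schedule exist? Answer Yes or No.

No

Total capacity is 8 and 8 slots are needed, so capacity alone doesn't rule it out.
Shifts {May 18, May 19, May 20, May 21} need 6 worker-slots in total, but the tutors available for any of those shifts (Huang, Nakamura, Novak, and Andersen) can supply at most 5 among them. So no valid schedule exists.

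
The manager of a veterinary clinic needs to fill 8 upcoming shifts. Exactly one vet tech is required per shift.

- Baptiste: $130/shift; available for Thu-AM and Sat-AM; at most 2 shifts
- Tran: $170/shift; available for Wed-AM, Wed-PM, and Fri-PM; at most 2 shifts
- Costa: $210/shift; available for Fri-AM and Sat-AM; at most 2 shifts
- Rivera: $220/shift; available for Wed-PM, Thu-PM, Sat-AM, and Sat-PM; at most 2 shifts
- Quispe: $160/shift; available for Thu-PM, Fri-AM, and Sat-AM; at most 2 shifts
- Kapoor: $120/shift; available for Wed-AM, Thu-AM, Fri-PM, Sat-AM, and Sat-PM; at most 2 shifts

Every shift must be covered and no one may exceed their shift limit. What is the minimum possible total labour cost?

$1160

Picking the cheapest available vet tech for each shift independently would cost $1090, but that ignores the shift limits.
An optimal schedule: Wed-AM→Kapoor, Wed-PM→Tran, Thu-AM→Baptiste, Thu-PM→Quispe, Fri-AM→Quispe, Fri-PM→Tran, Sat-AM→Baptiste, Sat-PM→Kapoor.
Total: 120 + 170 + 130 + 160 + 160 + 170 + 130 + 120 = $1160.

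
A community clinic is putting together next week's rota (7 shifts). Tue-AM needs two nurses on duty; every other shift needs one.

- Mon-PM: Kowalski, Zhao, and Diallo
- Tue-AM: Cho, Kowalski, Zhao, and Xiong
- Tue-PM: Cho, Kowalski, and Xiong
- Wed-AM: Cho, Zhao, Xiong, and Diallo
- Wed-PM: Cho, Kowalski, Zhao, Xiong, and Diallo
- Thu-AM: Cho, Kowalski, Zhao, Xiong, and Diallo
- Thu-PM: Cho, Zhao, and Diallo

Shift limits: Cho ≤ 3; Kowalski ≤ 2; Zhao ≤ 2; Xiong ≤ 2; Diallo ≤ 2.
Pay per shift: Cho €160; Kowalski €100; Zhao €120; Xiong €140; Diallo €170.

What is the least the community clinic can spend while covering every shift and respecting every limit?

Picking the cheapest available nurse for each shift independently would cost €860, but that ignores the shift limits.
An optimal schedule: Mon-PM→Kowalski, Tue-AM→Xiong+Cho, Tue-PM→Kowalski, Wed-AM→Zhao, Wed-PM→Xiong, Thu-AM→Cho, Thu-PM→Zhao.
Total: 100 + 140 + 160 + 100 + 120 + 140 + 160 + 120 = €1040.

€1040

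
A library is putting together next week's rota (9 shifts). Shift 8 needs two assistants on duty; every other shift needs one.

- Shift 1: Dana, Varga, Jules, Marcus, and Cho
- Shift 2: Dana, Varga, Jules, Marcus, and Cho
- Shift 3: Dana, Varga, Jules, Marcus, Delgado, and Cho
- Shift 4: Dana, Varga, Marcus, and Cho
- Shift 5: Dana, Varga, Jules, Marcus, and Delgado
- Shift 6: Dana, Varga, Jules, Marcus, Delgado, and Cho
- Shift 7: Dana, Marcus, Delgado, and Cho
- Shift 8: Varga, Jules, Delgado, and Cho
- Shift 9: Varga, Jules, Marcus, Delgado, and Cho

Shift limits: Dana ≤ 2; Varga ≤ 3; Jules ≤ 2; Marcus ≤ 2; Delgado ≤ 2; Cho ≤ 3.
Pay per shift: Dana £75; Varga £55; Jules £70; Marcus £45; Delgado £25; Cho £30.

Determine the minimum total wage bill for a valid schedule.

Picking the cheapest available assistant for each shift independently would cost £270, but that ignores the shift limits.
An optimal schedule: Shift 1→Cho, Shift 2→Cho, Shift 3→Varga, Shift 4→Cho, Shift 5→Marcus, Shift 6→Varga, Shift 7→Delgado, Shift 8→Delgado+Varga, Shift 9→Marcus.
Total: 30 + 30 + 55 + 30 + 45 + 55 + 25 + 25 + 55 + 45 = £395.

£395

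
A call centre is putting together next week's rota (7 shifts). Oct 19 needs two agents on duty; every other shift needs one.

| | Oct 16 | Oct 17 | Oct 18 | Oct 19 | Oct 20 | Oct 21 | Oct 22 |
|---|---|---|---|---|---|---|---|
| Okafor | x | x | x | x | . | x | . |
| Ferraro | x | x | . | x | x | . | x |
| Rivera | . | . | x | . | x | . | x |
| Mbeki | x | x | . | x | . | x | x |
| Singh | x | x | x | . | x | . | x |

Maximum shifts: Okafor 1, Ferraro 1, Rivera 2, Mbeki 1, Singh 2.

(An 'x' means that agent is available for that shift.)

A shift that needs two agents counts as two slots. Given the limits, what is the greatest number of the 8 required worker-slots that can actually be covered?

7

Total capacity across all agents is 1+1+2+1+2 = 7, and 8 slots are needed, so at most 7 can be filled.
An assignment achieving 7: Oct 16→Singh, Oct 17→Singh, Oct 18→Rivera, Oct 19→Ferraro+Mbeki, Oct 20→Rivera, Oct 21→Okafor.
Loads: Okafor 1/1, Ferraro 1/1, Rivera 2/2, Mbeki 1/1, Singh 2/2.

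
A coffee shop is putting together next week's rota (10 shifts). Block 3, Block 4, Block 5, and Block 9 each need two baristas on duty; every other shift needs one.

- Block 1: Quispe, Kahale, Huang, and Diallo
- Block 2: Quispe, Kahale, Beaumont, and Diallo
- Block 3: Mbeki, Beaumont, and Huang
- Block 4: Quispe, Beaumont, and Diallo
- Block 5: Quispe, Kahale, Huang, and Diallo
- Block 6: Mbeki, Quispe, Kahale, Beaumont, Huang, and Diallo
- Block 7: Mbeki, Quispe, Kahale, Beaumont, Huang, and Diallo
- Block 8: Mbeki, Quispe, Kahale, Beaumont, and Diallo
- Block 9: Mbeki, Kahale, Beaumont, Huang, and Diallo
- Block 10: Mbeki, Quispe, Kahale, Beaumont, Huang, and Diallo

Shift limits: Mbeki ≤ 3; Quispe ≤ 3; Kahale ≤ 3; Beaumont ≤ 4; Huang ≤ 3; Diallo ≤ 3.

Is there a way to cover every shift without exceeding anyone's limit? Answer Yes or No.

One valid schedule: Block 1→Quispe, Block 2→Quispe, Block 3→Mbeki+Beaumont, Block 4→Quispe+Beaumont, Block 5→Kahale+Huang, Block 6→Mbeki, Block 7→Kahale, Block 8→Mbeki, Block 9→Beaumont+Huang, Block 10→Kahale.
Loads: Mbeki 3/3, Quispe 3/3, Kahale 3/3, Beaumont 3/4, Huang 2/3, Diallo 0/3 — all within limits.

Yes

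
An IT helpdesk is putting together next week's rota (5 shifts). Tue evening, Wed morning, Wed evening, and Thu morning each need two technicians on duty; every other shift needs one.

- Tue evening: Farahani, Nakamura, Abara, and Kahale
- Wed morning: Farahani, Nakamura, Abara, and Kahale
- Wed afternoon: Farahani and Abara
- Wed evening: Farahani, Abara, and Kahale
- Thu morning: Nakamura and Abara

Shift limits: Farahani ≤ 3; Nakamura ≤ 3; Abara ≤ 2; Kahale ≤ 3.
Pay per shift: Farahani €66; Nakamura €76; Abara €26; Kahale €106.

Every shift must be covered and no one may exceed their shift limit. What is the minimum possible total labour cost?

Thu morning can only be covered by Nakamura and Abara, so that assignment is forced.
Picking the cheapest available technician for each shift independently would cost €404, but that ignores the shift limits.
An optimal schedule: Tue evening→Farahani+Nakamura, Wed morning→Nakamura+Kahale, Wed afternoon→Farahani, Wed evening→Farahani+Abara, Thu morning→Nakamura+Abara.
Total: 66 + 76 + 76 + 106 + 66 + 66 + 26 + 76 + 26 = €584.

€584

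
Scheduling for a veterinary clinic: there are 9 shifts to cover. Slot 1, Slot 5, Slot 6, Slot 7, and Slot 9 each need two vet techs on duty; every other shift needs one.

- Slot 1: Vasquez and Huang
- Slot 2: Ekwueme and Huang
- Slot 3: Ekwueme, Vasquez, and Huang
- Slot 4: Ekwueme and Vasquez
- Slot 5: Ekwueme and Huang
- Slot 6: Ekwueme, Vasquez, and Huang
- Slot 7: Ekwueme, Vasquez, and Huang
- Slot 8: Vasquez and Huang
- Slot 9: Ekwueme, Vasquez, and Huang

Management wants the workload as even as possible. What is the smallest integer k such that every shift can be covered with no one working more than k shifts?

With 3 vet techs and 14 worker-slots to fill, someone must work at least ⌈14/3⌉ = 5 shifts, so k ≥ 5.
k = 5 works: Slot 1→Vasquez+Huang, Slot 2→Ekwueme, Slot 3→Ekwueme, Slot 4→Ekwueme, Slot 5→Ekwueme+Huang, Slot 6→Ekwueme+Vasquez, Slot 7→Vasquez+Huang, Slot 8→Vasquez, Slot 9→Vasquez+Huang.
Loads: Ekwueme 5, Vasquez 5, Huang 4 — all ≤ 5.

5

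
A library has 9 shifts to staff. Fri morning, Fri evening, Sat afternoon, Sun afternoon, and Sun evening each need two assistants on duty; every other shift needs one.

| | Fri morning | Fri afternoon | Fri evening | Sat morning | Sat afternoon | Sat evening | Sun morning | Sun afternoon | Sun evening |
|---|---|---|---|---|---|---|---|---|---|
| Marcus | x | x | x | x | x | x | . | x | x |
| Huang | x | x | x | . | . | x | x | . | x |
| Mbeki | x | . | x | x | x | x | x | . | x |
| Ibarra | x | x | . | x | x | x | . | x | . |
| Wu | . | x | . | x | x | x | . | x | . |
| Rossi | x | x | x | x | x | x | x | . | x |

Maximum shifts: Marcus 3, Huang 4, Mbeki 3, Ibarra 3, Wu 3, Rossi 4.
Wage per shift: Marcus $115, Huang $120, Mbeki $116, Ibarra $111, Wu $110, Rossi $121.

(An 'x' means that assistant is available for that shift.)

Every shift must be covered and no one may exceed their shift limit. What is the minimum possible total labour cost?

Picking the cheapest available assistant for each shift independently would cost $1576, but that ignores the shift limits.
An optimal schedule: Fri morning→Ibarra+Huang, Fri afternoon→Wu, Fri evening→Marcus+Mbeki, Sat morning→Wu, Sat afternoon→Marcus+Mbeki, Sat evening→Ibarra, Sun morning→Mbeki, Sun afternoon→Wu+Ibarra, Sun evening→Marcus+Huang.
Total: 111 + 120 + 110 + 115 + 116 + 110 + 115 + 116 + 111 + 116 + 110 + 111 + 115 + 120 = $1596.

$1596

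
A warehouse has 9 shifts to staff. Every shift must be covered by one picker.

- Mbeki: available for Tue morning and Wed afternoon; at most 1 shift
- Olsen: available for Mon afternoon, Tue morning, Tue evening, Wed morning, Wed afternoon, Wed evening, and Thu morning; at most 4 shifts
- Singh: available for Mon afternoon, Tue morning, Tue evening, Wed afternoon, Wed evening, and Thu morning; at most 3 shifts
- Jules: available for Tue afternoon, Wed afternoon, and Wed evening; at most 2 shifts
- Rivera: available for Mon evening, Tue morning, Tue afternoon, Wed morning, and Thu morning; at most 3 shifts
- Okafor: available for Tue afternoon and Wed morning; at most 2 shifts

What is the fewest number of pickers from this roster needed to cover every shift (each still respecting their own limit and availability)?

3

9 slots to fill and no one can take more than 4, so at least ⌈9/4⌉ = 3 pickers are needed.
Olsen, Singh, and Rivera alone can cover everything: Mon afternoon→Olsen, Mon evening→Rivera, Tue morning→Singh, Tue afternoon→Rivera, Tue evening→Olsen, Wed morning→Olsen, Wed afternoon→Olsen, Wed evening→Singh, Thu morning→Singh.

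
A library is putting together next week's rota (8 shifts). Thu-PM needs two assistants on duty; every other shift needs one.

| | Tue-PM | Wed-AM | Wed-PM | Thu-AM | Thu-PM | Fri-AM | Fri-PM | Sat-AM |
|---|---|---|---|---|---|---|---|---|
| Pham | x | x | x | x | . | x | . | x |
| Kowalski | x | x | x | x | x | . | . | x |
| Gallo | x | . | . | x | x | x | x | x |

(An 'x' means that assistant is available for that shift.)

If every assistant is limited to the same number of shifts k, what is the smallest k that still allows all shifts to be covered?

With 3 assistants and 9 worker-slots to fill, someone must work at least ⌈9/3⌉ = 3 shifts, so k ≥ 3.
k = 3 works: Tue-PM→Kowalski, Wed-AM→Pham, Wed-PM→Pham, Thu-AM→Kowalski, Thu-PM→Kowalski+Gallo, Fri-AM→Pham, Fri-PM→Gallo, Sat-AM→Gallo.
Loads: Pham 3, Kowalski 3, Gallo 3 — all ≤ 3.

3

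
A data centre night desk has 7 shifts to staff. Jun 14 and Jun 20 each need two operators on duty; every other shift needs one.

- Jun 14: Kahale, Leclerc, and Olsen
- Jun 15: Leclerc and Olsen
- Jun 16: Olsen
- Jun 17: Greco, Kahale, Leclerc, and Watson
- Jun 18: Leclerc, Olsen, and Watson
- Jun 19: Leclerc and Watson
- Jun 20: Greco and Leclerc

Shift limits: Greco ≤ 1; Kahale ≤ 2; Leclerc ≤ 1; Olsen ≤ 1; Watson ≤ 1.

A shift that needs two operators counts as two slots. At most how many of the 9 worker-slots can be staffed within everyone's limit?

Total capacity across all operators is 1+2+1+1+1 = 6, and 9 slots are needed, so at most 6 can be filled.
An assignment achieving 6: Jun 14→Kahale, Jun 15→Leclerc, Jun 16→Olsen, Jun 17→Kahale, Jun 19→Watson, Jun 20→Greco.
Loads: Greco 1/1, Kahale 2/2, Leclerc 1/1, Olsen 1/1, Watson 1/1.

6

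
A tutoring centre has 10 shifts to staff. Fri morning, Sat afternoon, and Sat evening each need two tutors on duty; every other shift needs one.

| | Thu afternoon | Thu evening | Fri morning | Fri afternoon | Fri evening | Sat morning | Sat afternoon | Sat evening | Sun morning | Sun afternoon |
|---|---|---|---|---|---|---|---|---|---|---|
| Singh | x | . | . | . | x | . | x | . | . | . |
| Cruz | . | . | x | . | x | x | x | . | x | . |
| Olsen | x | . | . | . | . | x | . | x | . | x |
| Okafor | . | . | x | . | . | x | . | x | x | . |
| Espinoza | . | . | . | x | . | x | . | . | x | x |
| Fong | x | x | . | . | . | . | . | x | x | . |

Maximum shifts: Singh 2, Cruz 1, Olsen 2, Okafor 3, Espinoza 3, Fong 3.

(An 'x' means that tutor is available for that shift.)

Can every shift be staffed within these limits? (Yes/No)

Total capacity is 14 and 13 slots are needed, so capacity alone doesn't rule it out.
Shifts {Fri morning, Sat afternoon} need 4 worker-slots in total, but the tutors available for any of those shifts (Singh, Cruz, and Okafor) can supply at most 3 among them. So no valid schedule exists.

No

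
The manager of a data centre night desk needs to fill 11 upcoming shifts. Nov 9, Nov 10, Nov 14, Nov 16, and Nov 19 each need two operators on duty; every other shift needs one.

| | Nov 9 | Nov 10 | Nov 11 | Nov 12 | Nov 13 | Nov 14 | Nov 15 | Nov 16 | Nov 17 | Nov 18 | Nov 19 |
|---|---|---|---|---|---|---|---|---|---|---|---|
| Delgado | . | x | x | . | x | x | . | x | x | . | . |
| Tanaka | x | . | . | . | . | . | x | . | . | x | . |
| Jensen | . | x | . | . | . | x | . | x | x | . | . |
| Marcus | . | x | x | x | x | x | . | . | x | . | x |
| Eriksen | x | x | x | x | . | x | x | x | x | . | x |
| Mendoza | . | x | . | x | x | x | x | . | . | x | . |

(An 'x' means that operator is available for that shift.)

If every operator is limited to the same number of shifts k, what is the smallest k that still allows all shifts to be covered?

3

With 6 operators and 16 worker-slots to fill, someone must work at least ⌈16/6⌉ = 3 shifts, so k ≥ 3.
k = 3 works: Nov 9→Tanaka+Eriksen, Nov 10→Jensen+Marcus, Nov 11→Delgado, Nov 12→Marcus, Nov 13→Delgado, Nov 14→Eriksen+Mendoza, Nov 15→Tanaka, Nov 16→Delgado+Jensen, Nov 17→Jensen, Nov 18→Tanaka, Nov 19→Marcus+Eriksen.
Loads: Delgado 3, Tanaka 3, Jensen 3, Marcus 3, Eriksen 3, Mendoza 1 — all ≤ 3.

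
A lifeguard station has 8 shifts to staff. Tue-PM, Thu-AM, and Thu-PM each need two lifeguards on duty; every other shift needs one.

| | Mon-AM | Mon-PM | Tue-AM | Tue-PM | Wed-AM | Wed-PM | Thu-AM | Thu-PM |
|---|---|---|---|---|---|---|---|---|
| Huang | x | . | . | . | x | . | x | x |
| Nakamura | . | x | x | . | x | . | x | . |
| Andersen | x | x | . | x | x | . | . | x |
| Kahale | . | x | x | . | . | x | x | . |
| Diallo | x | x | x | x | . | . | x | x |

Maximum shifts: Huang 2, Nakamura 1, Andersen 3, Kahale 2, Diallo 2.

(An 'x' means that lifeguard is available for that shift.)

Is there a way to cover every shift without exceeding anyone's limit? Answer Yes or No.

Total capacity is 2+1+3+2+2 = 10 but 11 worker-slots are needed — infeasible.

No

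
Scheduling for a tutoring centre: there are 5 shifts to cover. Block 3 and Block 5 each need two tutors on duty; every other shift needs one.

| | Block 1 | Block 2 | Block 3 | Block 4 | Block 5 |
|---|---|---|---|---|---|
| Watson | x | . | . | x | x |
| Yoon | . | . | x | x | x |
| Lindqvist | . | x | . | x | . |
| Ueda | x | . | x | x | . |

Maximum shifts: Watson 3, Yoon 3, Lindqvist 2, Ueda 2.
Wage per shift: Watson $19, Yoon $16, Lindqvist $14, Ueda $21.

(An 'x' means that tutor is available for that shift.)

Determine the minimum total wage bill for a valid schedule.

$119

Block 2 can only be covered by Lindqvist, so that assignment is forced.
Block 3 can only be covered by Yoon and Ueda, so that assignment is forced.
Block 5 can only be covered by Watson and Yoon, so that assignment is forced.
Picking the cheapest available tutor for each shift independently would cost $119, and that bound is achievable.
An optimal schedule: Block 1→Watson, Block 2→Lindqvist, Block 3→Yoon+Ueda, Block 4→Lindqvist, Block 5→Yoon+Watson.
Total: 19 + 14 + 16 + 21 + 14 + 16 + 19 = $119.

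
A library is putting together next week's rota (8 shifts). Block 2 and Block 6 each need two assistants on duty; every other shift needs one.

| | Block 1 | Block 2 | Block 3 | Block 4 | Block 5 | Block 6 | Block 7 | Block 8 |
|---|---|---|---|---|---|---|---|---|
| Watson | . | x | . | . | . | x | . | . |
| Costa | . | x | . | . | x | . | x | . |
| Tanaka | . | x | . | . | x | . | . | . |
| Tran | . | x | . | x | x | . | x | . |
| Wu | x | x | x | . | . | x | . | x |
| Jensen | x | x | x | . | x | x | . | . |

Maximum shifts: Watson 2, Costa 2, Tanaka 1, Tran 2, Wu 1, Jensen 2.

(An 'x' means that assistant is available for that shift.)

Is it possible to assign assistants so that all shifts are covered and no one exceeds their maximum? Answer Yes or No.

No

Total capacity is 10 and 10 slots are needed, so capacity alone doesn't rule it out.
Shifts {Block 1, Block 3, Block 6, Block 8} need 5 worker-slots in total, but the assistants available for any of those shifts (Watson, Wu, and Jensen) can supply at most 4 among them. So no valid schedule exists.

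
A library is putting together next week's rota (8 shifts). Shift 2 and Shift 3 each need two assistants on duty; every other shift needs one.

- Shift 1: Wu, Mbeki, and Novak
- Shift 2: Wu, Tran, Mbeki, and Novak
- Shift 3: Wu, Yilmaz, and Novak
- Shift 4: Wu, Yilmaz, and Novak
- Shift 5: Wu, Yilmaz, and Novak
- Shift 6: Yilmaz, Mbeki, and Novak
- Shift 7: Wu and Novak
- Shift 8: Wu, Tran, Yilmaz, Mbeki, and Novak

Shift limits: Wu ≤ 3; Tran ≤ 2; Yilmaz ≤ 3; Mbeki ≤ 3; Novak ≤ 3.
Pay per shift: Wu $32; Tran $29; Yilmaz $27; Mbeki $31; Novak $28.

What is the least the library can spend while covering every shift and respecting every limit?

$285

Picking the cheapest available assistant for each shift independently would cost $276, but that ignores the shift limits.
An optimal schedule: Shift 1→Novak, Shift 2→Tran+Mbeki, Shift 3→Yilmaz+Novak, Shift 4→Yilmaz, Shift 5→Yilmaz, Shift 6→Mbeki, Shift 7→Novak, Shift 8→Tran.
Total: 28 + 29 + 31 + 27 + 28 + 27 + 27 + 31 + 28 + 29 = $285.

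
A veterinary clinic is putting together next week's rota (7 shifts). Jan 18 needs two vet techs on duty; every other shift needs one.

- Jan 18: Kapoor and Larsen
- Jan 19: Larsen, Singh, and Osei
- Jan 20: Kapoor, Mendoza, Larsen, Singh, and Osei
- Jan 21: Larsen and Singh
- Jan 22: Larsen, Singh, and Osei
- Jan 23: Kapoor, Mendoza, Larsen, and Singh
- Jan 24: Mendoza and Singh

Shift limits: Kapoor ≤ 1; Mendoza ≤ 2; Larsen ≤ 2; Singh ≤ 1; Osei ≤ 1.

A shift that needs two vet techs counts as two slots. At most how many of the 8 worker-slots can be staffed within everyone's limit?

Total capacity across all vet techs is 1+2+2+1+1 = 7, and 8 slots are needed, so at most 7 can be filled.
An assignment achieving 7: Jan 18→Kapoor+Larsen, Jan 19→Singh, Jan 21→Larsen, Jan 22→Osei, Jan 23→Mendoza, Jan 24→Mendoza.
Loads: Kapoor 1/1, Mendoza 2/2, Larsen 2/2, Singh 1/1, Osei 1/1.

7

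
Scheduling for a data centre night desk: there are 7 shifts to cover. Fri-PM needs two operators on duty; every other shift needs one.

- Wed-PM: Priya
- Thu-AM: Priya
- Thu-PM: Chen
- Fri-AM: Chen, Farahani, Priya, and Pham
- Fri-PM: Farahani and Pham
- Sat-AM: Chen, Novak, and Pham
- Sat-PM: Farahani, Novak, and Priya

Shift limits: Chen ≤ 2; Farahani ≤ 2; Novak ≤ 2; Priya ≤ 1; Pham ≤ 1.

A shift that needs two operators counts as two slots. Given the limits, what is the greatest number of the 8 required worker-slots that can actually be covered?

7

Total capacity across all operators is 2+2+2+1+1 = 8, and 8 slots are needed, so at most 8 can be filled.
Shifts {Wed-PM, Thu-AM} need 2 slots but only Priya are available for them, supplying at most 1 — so at least 1 slot must go unfilled.
An assignment achieving 7: Wed-PM→Priya, Thu-PM→Chen, Fri-AM→Farahani, Fri-PM→Farahani+Pham, Sat-AM→Chen, Sat-PM→Novak.
Loads: Chen 2/2, Farahani 2/2, Novak 1/2, Priya 1/1, Pham 1/1.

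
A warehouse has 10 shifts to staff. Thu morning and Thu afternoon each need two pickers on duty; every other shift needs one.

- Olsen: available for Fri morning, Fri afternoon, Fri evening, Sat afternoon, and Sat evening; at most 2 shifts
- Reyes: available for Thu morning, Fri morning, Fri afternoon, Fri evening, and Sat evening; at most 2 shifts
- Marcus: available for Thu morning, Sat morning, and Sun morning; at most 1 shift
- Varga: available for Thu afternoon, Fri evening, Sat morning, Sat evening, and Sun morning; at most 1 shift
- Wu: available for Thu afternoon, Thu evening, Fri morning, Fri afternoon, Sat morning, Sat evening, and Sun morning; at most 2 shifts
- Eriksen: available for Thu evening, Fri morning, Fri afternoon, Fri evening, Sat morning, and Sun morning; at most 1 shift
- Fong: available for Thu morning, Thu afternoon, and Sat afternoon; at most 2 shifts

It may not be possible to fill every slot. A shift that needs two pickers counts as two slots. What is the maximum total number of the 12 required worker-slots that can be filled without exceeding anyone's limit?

11

Total capacity across all pickers is 2+2+1+1+2+1+2 = 11, and 12 slots are needed, so at most 11 can be filled.
An assignment achieving 11: Thu morning→Reyes+Fong, Thu afternoon→Varga+Fong, Thu evening→Wu, Fri morning→Olsen, Fri afternoon→Reyes, Fri evening→Eriksen, Sat morning→Marcus, Sat afternoon→Olsen, Sat evening→Wu.
Loads: Olsen 2/2, Reyes 2/2, Marcus 1/1, Varga 1/1, Wu 2/2, Eriksen 1/1, Fong 2/2.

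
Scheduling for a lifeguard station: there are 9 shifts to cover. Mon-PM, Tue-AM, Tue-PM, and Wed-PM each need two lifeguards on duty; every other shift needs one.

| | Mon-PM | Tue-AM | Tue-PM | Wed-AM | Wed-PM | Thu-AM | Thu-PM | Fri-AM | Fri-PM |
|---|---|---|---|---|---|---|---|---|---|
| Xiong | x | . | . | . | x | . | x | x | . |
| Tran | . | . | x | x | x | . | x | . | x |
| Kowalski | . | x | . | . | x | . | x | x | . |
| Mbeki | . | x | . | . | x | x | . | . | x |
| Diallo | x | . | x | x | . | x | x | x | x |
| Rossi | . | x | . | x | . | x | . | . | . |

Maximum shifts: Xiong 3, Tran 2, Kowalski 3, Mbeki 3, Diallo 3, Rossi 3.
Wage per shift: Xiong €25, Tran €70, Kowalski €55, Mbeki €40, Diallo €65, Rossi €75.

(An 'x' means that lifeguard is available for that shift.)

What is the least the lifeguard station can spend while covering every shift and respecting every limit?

Mon-PM can only be covered by Xiong and Diallo, so that assignment is forced.
Tue-PM can only be covered by Tran and Diallo, so that assignment is forced.
Picking the cheapest available lifeguard for each shift independently would cost €580, but that ignores the shift limits.
An optimal schedule: Mon-PM→Xiong+Diallo, Tue-AM→Mbeki+Kowalski, Tue-PM→Diallo+Tran, Wed-AM→Diallo, Wed-PM→Xiong+Kowalski, Thu-AM→Mbeki, Thu-PM→Kowalski, Fri-AM→Xiong, Fri-PM→Mbeki.
Total: 25 + 65 + 40 + 55 + 65 + 70 + 65 + 25 + 55 + 40 + 55 + 25 + 40 = €625.

€625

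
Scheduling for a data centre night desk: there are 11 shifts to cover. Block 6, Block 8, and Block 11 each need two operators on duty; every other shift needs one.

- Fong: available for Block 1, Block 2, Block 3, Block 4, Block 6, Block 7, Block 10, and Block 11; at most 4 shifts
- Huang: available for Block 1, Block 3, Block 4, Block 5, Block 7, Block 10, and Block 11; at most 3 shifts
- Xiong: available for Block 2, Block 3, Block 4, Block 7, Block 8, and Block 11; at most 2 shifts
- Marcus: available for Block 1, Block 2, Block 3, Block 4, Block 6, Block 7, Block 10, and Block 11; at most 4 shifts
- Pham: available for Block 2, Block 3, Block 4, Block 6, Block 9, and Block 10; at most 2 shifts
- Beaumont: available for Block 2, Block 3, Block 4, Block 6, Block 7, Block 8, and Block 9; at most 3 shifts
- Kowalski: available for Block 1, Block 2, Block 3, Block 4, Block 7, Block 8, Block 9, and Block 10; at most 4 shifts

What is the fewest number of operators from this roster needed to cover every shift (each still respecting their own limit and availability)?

14 slots to fill and no one can take more than 4, so at least ⌈14/4⌉ = 4 operators are needed.
Fong, Huang, Beaumont, and Kowalski alone can cover everything: Block 1→Fong, Block 2→Fong, Block 3→Kowalski, Block 4→Kowalski, Block 5→Huang, Block 6→Fong+Beaumont, Block 7→Kowalski, Block 8→Beaumont+Kowalski, Block 9→Beaumont, Block 10→Huang, Block 11→Fong+Huang.

4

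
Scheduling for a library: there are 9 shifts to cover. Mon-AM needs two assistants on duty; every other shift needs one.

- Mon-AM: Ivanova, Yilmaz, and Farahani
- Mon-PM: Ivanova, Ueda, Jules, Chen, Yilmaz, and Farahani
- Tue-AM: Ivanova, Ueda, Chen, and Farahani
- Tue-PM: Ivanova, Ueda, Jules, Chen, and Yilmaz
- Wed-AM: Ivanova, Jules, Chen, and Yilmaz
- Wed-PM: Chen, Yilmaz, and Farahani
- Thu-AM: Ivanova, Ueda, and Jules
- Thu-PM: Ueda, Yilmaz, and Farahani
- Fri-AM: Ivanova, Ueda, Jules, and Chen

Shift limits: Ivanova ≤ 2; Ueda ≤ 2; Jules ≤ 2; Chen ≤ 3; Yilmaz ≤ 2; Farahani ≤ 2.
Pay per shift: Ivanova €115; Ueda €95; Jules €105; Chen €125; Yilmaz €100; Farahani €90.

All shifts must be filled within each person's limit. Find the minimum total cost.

Picking the cheapest available assistant for each shift independently would cost €935, but that ignores the shift limits.
An optimal schedule: Mon-AM→Farahani+Yilmaz, Mon-PM→Ivanova, Tue-AM→Ivanova, Tue-PM→Jules, Wed-AM→Yilmaz, Wed-PM→Farahani, Thu-AM→Ueda, Thu-PM→Ueda, Fri-AM→Jules.
Total: 90 + 100 + 115 + 115 + 105 + 100 + 90 + 95 + 95 + 105 = €1010.

€1010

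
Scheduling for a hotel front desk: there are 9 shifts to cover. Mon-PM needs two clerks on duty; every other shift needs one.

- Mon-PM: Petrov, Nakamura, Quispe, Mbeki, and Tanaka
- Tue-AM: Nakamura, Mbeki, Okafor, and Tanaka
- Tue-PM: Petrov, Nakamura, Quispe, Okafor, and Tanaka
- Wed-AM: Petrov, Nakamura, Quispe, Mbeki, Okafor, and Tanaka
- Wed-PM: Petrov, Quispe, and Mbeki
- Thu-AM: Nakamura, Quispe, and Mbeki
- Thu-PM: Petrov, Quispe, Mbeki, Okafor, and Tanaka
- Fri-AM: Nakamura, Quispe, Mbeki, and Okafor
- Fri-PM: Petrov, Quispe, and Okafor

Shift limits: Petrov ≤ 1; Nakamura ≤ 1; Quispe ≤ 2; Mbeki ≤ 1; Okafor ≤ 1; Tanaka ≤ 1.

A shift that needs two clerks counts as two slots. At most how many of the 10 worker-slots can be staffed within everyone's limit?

7

Total capacity across all clerks is 1+1+2+1+1+1 = 7, and 10 slots are needed, so at most 7 can be filled.
An assignment achieving 7: Mon-PM→Tanaka, Tue-AM→Mbeki, Tue-PM→Okafor, Wed-PM→Petrov, Thu-AM→Nakamura, Fri-AM→Quispe, Fri-PM→Quispe.
Loads: Petrov 1/1, Nakamura 1/1, Quispe 2/2, Mbeki 1/1, Okafor 1/1, Tanaka 1/1.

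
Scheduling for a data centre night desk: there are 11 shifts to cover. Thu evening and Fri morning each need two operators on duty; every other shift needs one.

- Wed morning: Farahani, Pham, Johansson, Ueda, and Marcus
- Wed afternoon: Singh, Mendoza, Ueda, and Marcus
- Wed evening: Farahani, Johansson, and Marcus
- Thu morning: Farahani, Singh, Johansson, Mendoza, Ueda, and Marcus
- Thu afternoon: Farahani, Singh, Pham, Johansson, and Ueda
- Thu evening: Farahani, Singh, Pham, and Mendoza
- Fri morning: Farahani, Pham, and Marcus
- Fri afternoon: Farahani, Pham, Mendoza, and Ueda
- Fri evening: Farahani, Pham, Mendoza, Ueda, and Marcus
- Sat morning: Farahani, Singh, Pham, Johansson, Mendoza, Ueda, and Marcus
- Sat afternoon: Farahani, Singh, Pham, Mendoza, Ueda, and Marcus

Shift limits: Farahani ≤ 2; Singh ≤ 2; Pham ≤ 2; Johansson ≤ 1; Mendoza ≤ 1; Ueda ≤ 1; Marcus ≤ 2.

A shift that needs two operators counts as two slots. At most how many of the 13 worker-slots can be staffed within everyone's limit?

11

Total capacity across all operators is 2+2+2+1+1+1+2 = 11, and 13 slots are needed, so at most 11 can be filled.
An assignment achieving 11: Wed morning→Johansson, Wed afternoon→Singh, Wed evening→Farahani, Thu morning→Marcus, Thu afternoon→Ueda, Thu evening→Singh+Pham, Fri morning→Farahani+Pham, Fri afternoon→Mendoza, Fri evening→Marcus.
Loads: Farahani 2/2, Singh 2/2, Pham 2/2, Johansson 1/1, Mendoza 1/1, Ueda 1/1, Marcus 2/2.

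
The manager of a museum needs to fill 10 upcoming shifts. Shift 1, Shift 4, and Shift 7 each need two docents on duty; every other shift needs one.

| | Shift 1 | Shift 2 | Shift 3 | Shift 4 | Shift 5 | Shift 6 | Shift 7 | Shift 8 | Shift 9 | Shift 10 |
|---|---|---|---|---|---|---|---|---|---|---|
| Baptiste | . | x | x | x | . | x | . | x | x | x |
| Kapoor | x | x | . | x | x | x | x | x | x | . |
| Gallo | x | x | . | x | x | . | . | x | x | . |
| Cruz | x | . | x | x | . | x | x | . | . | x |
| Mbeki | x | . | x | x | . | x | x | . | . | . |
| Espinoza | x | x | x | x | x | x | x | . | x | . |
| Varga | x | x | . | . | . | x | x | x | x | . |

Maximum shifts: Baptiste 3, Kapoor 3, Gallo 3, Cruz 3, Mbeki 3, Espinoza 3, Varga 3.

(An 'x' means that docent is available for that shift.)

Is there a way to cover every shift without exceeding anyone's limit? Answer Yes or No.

Yes

One valid schedule: Shift 1→Gallo+Cruz, Shift 2→Kapoor, Shift 3→Baptiste, Shift 4→Gallo+Mbeki, Shift 5→Kapoor, Shift 6→Cruz, Shift 7→Cruz+Mbeki, Shift 8→Baptiste, Shift 9→Kapoor, Shift 10→Baptiste.
Loads: Baptiste 3/3, Kapoor 3/3, Gallo 2/3, Cruz 3/3, Mbeki 2/3, Espinoza 0/3, Varga 0/3 — all within limits.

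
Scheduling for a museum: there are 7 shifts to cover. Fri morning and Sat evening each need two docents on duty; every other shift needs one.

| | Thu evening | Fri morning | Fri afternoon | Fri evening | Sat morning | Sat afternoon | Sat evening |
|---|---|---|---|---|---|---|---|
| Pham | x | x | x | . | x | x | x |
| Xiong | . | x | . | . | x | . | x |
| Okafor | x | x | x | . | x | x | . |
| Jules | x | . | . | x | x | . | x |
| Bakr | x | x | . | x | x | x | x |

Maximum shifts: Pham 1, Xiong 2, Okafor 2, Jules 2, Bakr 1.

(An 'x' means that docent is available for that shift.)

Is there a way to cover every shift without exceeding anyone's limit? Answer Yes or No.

No

Total capacity is 1+2+2+2+1 = 8 but 9 worker-slots are needed — infeasible.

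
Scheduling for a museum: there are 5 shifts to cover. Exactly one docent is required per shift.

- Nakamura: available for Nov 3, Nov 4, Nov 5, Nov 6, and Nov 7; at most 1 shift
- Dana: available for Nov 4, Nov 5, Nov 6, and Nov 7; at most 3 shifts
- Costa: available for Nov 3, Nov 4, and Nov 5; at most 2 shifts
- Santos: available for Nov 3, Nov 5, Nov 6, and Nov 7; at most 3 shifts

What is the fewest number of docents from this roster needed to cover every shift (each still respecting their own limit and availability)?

2

5 slots to fill and no one can take more than 3, so at least ⌈5/3⌉ = 2 docents are needed.
Dana and Costa alone can cover everything: Nov 3→Costa, Nov 4→Dana, Nov 5→Costa, Nov 6→Dana, Nov 7→Dana.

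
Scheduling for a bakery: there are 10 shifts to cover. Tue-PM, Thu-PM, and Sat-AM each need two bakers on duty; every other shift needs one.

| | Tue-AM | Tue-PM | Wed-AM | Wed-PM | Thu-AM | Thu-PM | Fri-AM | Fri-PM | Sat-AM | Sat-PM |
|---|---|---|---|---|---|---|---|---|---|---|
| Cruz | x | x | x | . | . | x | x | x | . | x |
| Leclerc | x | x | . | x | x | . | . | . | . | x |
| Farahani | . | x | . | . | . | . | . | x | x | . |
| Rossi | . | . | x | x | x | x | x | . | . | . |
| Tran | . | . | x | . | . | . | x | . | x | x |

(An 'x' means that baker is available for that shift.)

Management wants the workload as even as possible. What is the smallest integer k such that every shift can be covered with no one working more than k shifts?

With 5 bakers and 13 worker-slots to fill, someone must work at least ⌈13/5⌉ = 3 shifts, so k ≥ 3.
k = 3 works: Tue-AM→Cruz, Tue-PM→Leclerc+Farahani, Wed-AM→Rossi, Wed-PM→Leclerc, Thu-AM→Leclerc, Thu-PM→Cruz+Rossi, Fri-AM→Rossi, Fri-PM→Cruz, Sat-AM→Farahani+Tran, Sat-PM→Tran.
Loads: Cruz 3, Leclerc 3, Farahani 2, Rossi 3, Tran 2 — all ≤ 3.

3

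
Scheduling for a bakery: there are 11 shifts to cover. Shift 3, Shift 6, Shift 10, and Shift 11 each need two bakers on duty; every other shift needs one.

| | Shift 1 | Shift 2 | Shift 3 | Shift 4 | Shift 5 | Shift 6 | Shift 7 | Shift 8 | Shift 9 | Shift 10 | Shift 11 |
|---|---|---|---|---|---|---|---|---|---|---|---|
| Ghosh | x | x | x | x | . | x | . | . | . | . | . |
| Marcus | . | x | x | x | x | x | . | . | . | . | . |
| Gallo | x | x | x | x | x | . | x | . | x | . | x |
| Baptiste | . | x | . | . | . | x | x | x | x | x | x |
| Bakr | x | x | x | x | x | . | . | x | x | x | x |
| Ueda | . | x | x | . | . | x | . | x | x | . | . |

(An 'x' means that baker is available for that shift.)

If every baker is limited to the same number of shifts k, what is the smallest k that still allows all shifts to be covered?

3

With 6 bakers and 15 worker-slots to fill, someone must work at least ⌈15/6⌉ = 3 shifts, so k ≥ 3.
k = 3 works: Shift 1→Ghosh, Shift 2→Ghosh, Shift 3→Marcus+Bakr, Shift 4→Ghosh, Shift 5→Marcus, Shift 6→Marcus+Ueda, Shift 7→Gallo, Shift 8→Baptiste, Shift 9→Gallo, Shift 10→Baptiste+Bakr, Shift 11→Gallo+Baptiste.
Loads: Ghosh 3, Marcus 3, Gallo 3, Baptiste 3, Bakr 2, Ueda 1 — all ≤ 3.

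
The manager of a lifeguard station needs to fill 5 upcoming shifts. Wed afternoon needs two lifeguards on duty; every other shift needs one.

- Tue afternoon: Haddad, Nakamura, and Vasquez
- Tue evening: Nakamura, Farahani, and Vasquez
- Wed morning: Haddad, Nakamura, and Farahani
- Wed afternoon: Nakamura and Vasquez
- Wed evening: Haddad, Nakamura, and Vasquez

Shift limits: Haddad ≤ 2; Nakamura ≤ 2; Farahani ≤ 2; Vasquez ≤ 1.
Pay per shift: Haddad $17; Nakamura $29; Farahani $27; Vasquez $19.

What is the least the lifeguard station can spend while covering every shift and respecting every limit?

$136

Wed afternoon can only be covered by Nakamura and Vasquez, so that assignment is forced.
Picking the cheapest available lifeguard for each shift independently would cost $118, but that ignores the shift limits.
An optimal schedule: Tue afternoon→Haddad, Tue evening→Farahani, Wed morning→Farahani, Wed afternoon→Vasquez+Nakamura, Wed evening→Haddad.
Total: 17 + 27 + 27 + 19 + 29 + 17 = $136.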